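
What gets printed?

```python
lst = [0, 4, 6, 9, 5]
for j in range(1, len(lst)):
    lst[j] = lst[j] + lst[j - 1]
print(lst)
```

[0, 4, 10, 19, 24]

j=1: lst[1] = 4+0 = 4 → [0, 4, 6, 9, 5]
j=2: lst[2] = 6+4 = 10 → [0, 4, 10, 9, 5]
j=3: lst[3] = 9+10 = 19 → [0, 4, 10, 19, 5]
j=4: lst[4] = 5+19 = 24 → [0, 4, 10, 19, 24]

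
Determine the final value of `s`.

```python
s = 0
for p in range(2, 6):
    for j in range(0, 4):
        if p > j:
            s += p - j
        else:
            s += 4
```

45

p=2,j=0: 2>0, s = 0+2 = 2
p=2,j=1: 2>1, s = 2+1 = 3
p=2,j=2: not 2>2, s = 3+4 = 7
p=2,j=3: not 2>3, s = 7+4 = 11
p=3,j=0: 3>0, s = 11+3 = 14
p=3,j=1: 3>1, s = 14+2 = 16
p=3,j=2: 3>2, s = 16+1 = 17
p=3,j=3: not 3>3, s = 17+4 = 21
p=4,j=0: 4>0, s = 21+4 = 25
p=4,j=1: 4>1, s = 25+3 = 28
p=4,j=2: 4>2, s = 28+2 = 30
p=4,j=3: 4>3, s = 30+1 = 31
p=5,j=0: 5>0, s = 31+5 = 36
p=5,j=1: 5>1, s = 36+4 = 40
p=5,j=2: 5>2, s = 40+3 = 43
p=5,j=3: 5>3, s = 43+2 = 45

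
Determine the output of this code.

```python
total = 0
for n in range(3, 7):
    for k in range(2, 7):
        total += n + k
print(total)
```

170

n=3,k=2: total = 0+5 = 5
n=3,k=3: total = 5+6 = 11
n=3,k=4: total = 11+7 = 18
n=3,k=5: total = 18+8 = 26
n=3,k=6: total = 26+9 = 35
n=4,k=2: total = 35+6 = 41
n=4,k=3: total = 41+7 = 48
n=4,k=4: total = 48+8 = 56
n=4,k=5: total = 56+9 = 65
n=4,k=6: total = 65+10 = 75
n=5,k=2: total = 75+7 = 82
n=5,k=3: total = 82+8 = 90
n=5,k=4: total = 90+9 = 99
n=5,k=5: total = 99+10 = 109
n=5,k=6: total = 109+11 = 120
n=6,k=2: total = 120+8 = 128
n=6,k=3: total = 128+9 = 137
n=6,k=4: total = 137+10 = 147
n=6,k=5: total = 147+11 = 158
n=6,k=6: total = 158+12 = 170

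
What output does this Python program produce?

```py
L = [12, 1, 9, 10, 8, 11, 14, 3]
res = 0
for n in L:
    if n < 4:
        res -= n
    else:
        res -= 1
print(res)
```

n=12: not <4, res = 0-1 = -1
n=1: <4, res = (-1)-1 = -2
n=9: not <4, res = (-2)-1 = -3
n=10: not <4, res = (-3)-1 = -4
n=8: not <4, res = (-4)-1 = -5
n=11: not <4, res = (-5)-1 = -6
n=14: not <4, res = (-6)-1 = -7
n=3: <4, res = (-7)-3 = -10

-10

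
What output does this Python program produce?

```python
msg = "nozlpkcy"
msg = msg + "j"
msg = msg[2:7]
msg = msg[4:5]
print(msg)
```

+ 'j' → 'nozlpkcyj'
slice [2:7] → 'zlpkc'
slice [4:5] → 'c'

c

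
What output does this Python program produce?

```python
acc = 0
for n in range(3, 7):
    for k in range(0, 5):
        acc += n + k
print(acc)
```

n=3,k=0: acc = 0+3 = 3
n=3,k=1: acc = 3+4 = 7
n=3,k=2: acc = 7+5 = 12
n=3,k=3: acc = 12+6 = 18
n=3,k=4: acc = 18+7 = 25
n=4,k=0: acc = 25+4 = 29
n=4,k=1: acc = 29+5 = 34
n=4,k=2: acc = 34+6 = 40
n=4,k=3: acc = 40+7 = 47
n=4,k=4: acc = 47+8 = 55
n=5,k=0: acc = 55+5 = 60
n=5,k=1: acc = 60+6 = 66
n=5,k=2: acc = 66+7 = 73
n=5,k=3: acc = 73+8 = 81
n=5,k=4: acc = 81+9 = 90
n=6,k=0: acc = 90+6 = 96
n=6,k=1: acc = 96+7 = 103
n=6,k=2: acc = 103+8 = 111
n=6,k=3: acc = 111+9 = 120
n=6,k=4: acc = 120+10 = 130

130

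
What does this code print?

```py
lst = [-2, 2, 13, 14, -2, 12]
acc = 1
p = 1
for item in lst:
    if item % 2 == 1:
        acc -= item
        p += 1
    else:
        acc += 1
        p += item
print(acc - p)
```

item=-2: not odd, acc = 1+1 = 2; p=-1
item=2: not odd, acc = 2+1 = 3; p=1
item=13: odd, acc = 3-13 = -10; p=2
item=14: not odd, acc = (-10)+1 = -9; p=16
item=-2: not odd, acc = (-9)+1 = -8; p=14
item=12: not odd, acc = (-8)+1 = -7; p=26
acc-p = (-7)-26 = -33

-33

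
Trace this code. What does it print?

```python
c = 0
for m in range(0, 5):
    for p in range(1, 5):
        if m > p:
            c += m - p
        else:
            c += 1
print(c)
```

m=0,p=1: not 0>1, c = 0+1 = 1
m=0,p=2: not 0>2, c = 1+1 = 2
m=0,p=3: not 0>3, c = 2+1 = 3
m=0,p=4: not 0>4, c = 3+1 = 4
m=1,p=1: not 1>1, c = 4+1 = 5
m=1,p=2: not 1>2, c = 5+1 = 6
m=1,p=3: not 1>3, c = 6+1 = 7
m=1,p=4: not 1>4, c = 7+1 = 8
m=2,p=1: 2>1, c = 8+1 = 9
m=2,p=2: not 2>2, c = 9+1 = 10
m=2,p=3: not 2>3, c = 10+1 = 11
m=2,p=4: not 2>4, c = 11+1 = 12
m=3,p=1: 3>1, c = 12+2 = 14
m=3,p=2: 3>2, c = 14+1 = 15
m=3,p=3: not 3>3, c = 15+1 = 16
m=3,p=4: not 3>4, c = 16+1 = 17
m=4,p=1: 4>1, c = 17+3 = 20
m=4,p=2: 4>2, c = 20+2 = 22
m=4,p=3: 4>3, c = 22+1 = 23
m=4,p=4: not 4>4, c = 23+1 = 24

24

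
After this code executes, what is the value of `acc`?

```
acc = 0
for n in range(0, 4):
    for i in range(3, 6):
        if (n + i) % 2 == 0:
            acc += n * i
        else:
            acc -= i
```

16

n=0,i=3: odd sum, acc = 0-3 = -3
n=0,i=4: even sum, acc = (-3)+0 = -3
n=0,i=5: odd sum, acc = (-3)-5 = -8
n=1,i=3: even sum, acc = (-8)+3 = -5
n=1,i=4: odd sum, acc = (-5)-4 = -9
n=1,i=5: even sum, acc = (-9)+5 = -4
n=2,i=3: odd sum, acc = (-4)-3 = -7
n=2,i=4: even sum, acc = (-7)+8 = 1
n=2,i=5: odd sum, acc = 1-5 = -4
n=3,i=3: even sum, acc = (-4)+9 = 5
n=3,i=4: odd sum, acc = 5-4 = 1
n=3,i=5: even sum, acc = 1+15 = 16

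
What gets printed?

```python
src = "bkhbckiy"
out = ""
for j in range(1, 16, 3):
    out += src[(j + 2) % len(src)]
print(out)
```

j=1: add src[3]='b' → 'b'
j=4: add src[6]='i' → 'bi'
j=7: add src[1]='k' → 'bik'
j=10: add src[4]='c' → 'bikc'
j=13: add src[7]='y' → 'bikcy'

bikcy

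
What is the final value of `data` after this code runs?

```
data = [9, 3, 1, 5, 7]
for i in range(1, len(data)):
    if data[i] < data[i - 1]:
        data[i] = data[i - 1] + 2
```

[9, 11, 13, 15, 17]

i=1: 3<9, data[1] = 9+2 = 11 → [9, 11, 1, 5, 7]
i=2: 1<11, data[2] = 11+2 = 13 → [9, 11, 13, 5, 7]
i=3: 5<13, data[3] = 13+2 = 15 → [9, 11, 13, 15, 7]
i=4: 7<15, data[4] = 15+2 = 17 → [9, 11, 13, 15, 17]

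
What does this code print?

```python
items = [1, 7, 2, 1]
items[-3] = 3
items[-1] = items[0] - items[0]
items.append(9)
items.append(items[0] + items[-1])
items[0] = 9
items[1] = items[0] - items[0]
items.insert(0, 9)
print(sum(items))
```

items[-3] = 3 → [1, 3, 2, 1]
items[-1] = items[0]-items[0] = 1-1 = 0 → [1, 3, 2, 0]
append 9 → [1, 3, 2, 0, 9]
append items[0]+items[-1] = 1+9 = 10 → [1, 3, 2, 0, 9, 10]
items[0] = 9 → [9, 3, 2, 0, 9, 10]
items[1] = items[0]-items[0] = 9-9 = 0 → [9, 0, 2, 0, 9, 10]
insert 9 at 0 → [9, 9, 0, 2, 0, 9, 10]
sum = 39

39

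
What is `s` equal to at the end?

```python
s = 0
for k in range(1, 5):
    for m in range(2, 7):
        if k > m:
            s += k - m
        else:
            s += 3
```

55

k=1,m=2: not 1>2, s = 0+3 = 3
k=1,m=3: not 1>3, s = 3+3 = 6
k=1,m=4: not 1>4, s = 6+3 = 9
k=1,m=5: not 1>5, s = 9+3 = 12
k=1,m=6: not 1>6, s = 12+3 = 15
k=2,m=2: not 2>2, s = 15+3 = 18
k=2,m=3: not 2>3, s = 18+3 = 21
k=2,m=4: not 2>4, s = 21+3 = 24
k=2,m=5: not 2>5, s = 24+3 = 27
k=2,m=6: not 2>6, s = 27+3 = 30
k=3,m=2: 3>2, s = 30+1 = 31
k=3,m=3: not 3>3, s = 31+3 = 34
k=3,m=4: not 3>4, s = 34+3 = 37
k=3,m=5: not 3>5, s = 37+3 = 40
k=3,m=6: not 3>6, s = 40+3 = 43
k=4,m=2: 4>2, s = 43+2 = 45
k=4,m=3: 4>3, s = 45+1 = 46
k=4,m=4: not 4>4, s = 46+3 = 49
k=4,m=5: not 4>5, s = 49+3 = 52
k=4,m=6: not 4>6, s = 52+3 = 55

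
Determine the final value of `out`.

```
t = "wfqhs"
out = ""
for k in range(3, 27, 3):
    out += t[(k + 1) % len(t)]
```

k=3: add t[4]='s' → 's'
k=6: add t[2]='q' → 'sq'
k=9: add t[0]='w' → 'sqw'
k=12: add t[3]='h' → 'sqwh'
k=15: add t[1]='f' → 'sqwhf'
k=18: add t[4]='s' → 'sqwhfs'
k=21: add t[2]='q' → 'sqwhfsq'
k=24: add t[0]='w' → 'sqwhfsqw'

'sqwhfsqw'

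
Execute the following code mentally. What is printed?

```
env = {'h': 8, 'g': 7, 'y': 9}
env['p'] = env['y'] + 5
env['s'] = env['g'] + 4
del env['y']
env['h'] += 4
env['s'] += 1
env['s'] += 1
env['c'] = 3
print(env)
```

env['p'] = env['y']+5 = 14 → {'h': 8, 'g': 7, 'y': 9, 'p': 14}
env['s'] = env['g']+4 = 11 → {'h': 8, 'g': 7, 'y': 9, 'p': 14, 's': 11}
del 'y' → {'h': 8, 'g': 7, 'p': 14, 's': 11}
env['h'] = 8+4 = 12 → {'h': 12, 'g': 7, 'p': 14, 's': 11}
env['s'] = 11+1 = 12 → {'h': 12, 'g': 7, 'p': 14, 's': 12}
env['s'] = 12+1 = 13 → {'h': 12, 'g': 7, 'p': 14, 's': 13}
env['c'] = 3 → {'h': 12, 'g': 7, 'p': 14, 's': 13, 'c': 3}

{'h': 12, 'g': 7, 'p': 14, 's': 13, 'c': 3}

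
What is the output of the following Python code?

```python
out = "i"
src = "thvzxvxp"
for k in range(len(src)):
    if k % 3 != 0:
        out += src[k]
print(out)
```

ihvxvp

k=0: skip
k=1: add 'h' → 'ih'
k=2: add 'v' → 'ihv'
k=3: skip
k=4: add 'x' → 'ihvx'
k=5: add 'v' → 'ihvxv'
k=6: skip
k=7: add 'p' → 'ihvxvp'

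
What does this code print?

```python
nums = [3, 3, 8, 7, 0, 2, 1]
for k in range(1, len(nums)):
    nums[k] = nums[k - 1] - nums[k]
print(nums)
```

k=1: nums[1] = 3-3 = 0 → [3, 0, 8, 7, 0, 2, 1]
k=2: nums[2] = 0-8 = -8 → [3, 0, -8, 7, 0, 2, 1]
k=3: nums[3] = (-8)-7 = -15 → [3, 0, -8, -15, 0, 2, 1]
k=4: nums[4] = (-15)-0 = -15 → [3, 0, -8, -15, -15, 2, 1]
k=5: nums[5] = (-15)-2 = -17 → [3, 0, -8, -15, -15, -17, 1]
k=6: nums[6] = (-17)-1 = -18 → [3, 0, -8, -15, -15, -17, -18]

[3, 0, -8, -15, -15, -17, -18]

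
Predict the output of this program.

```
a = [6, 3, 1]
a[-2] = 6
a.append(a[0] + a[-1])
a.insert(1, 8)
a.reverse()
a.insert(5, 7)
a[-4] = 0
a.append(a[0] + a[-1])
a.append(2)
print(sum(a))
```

45

a[-2] = 6 → [6, 6, 1]
append a[0]+a[-1] = 6+1 = 7 → [6, 6, 1, 7]
insert 8 at 1 → [6, 8, 6, 1, 7]
reverse → [7, 1, 6, 8, 6]
insert 7 at 5 → [7, 1, 6, 8, 6, 7]
a[-4] = 0 → [7, 1, 0, 8, 6, 7]
append a[0]+a[-1] = 7+7 = 14 → [7, 1, 0, 8, 6, 7, 14]
append 2 → [7, 1, 0, 8, 6, 7, 14, 2]
sum = 45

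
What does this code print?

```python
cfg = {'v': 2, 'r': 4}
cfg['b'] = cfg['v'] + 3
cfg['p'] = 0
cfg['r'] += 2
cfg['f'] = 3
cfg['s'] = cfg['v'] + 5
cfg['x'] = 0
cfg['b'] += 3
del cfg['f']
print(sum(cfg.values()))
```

23

cfg['b'] = cfg['v']+3 = 5 → {'v': 2, 'r': 4, 'b': 5}
cfg['p'] = 0 → {'v': 2, 'r': 4, 'b': 5, 'p': 0}
cfg['r'] = 4+2 = 6 → {'v': 2, 'r': 6, 'b': 5, 'p': 0}
cfg['f'] = 3 → {'v': 2, 'r': 6, 'b': 5, 'p': 0, 'f': 3}
cfg['s'] = cfg['v']+5 = 7 → {'v': 2, 'r': 6, 'b': 5, 'p': 0, 'f': 3, 's': 7}
cfg['x'] = 0 → {'v': 2, 'r': 6, 'b': 5, 'p': 0, 'f': 3, 's': 7, 'x': 0}
cfg['b'] = 5+3 = 8 → {'v': 2, 'r': 6, 'b': 8, 'p': 0, 'f': 3, 's': 7, 'x': 0}
del 'f' → {'v': 2, 'r': 6, 'b': 8, 'p': 0, 's': 7, 'x': 0}
sum of values = 23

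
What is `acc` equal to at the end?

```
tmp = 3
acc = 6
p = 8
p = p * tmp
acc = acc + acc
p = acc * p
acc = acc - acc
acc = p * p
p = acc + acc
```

p = 8*3 = 24
acc = 6+6 = 12
p = 12*24 = 288
acc = 12-12 = 0
acc = 288*288 = 82944
p = 82944+82944 = 165888

82944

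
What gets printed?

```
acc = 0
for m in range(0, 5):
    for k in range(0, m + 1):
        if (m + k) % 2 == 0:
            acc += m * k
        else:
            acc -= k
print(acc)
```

34

m=0,k=0: even sum, acc = 0+0 = 0
m=1,k=0: odd sum, acc = 0-0 = 0
m=1,k=1: even sum, acc = 0+1 = 1
m=2,k=0: even sum, acc = 1+0 = 1
m=2,k=1: odd sum, acc = 1-1 = 0
m=2,k=2: even sum, acc = 0+4 = 4
m=3,k=0: odd sum, acc = 4-0 = 4
m=3,k=1: even sum, acc = 4+3 = 7
m=3,k=2: odd sum, acc = 7-2 = 5
m=3,k=3: even sum, acc = 5+9 = 14
m=4,k=0: even sum, acc = 14+0 = 14
m=4,k=1: odd sum, acc = 14-1 = 13
m=4,k=2: even sum, acc = 13+8 = 21
m=4,k=3: odd sum, acc = 21-3 = 18
m=4,k=4: even sum, acc = 18+16 = 34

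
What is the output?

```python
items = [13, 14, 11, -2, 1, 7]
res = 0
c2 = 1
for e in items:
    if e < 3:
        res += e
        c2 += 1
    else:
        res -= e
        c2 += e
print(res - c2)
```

e=13: not <3, res = 0-13 = -13; c2=14
e=14: not <3, res = (-13)-14 = -27; c2=28
e=11: not <3, res = (-27)-11 = -38; c2=39
e=-2: <3, res = (-38)+(-2) = -40; c2=40
e=1: <3, res = (-40)+1 = -39; c2=41
e=7: not <3, res = (-39)-7 = -46; c2=48
res-c2 = (-46)-48 = -94

-94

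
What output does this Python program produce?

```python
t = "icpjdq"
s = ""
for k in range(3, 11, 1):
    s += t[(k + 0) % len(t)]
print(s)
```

k=3: add t[3]='j' → 'j'
k=4: add t[4]='d' → 'jd'
k=5: add t[5]='q' → 'jdq'
k=6: add t[0]='i' → 'jdqi'
k=7: add t[1]='c' → 'jdqic'
k=8: add t[2]='p' → 'jdqicp'
k=9: add t[3]='j' → 'jdqicpj'
k=10: add t[4]='d' → 'jdqicpjd'

jdqicpjd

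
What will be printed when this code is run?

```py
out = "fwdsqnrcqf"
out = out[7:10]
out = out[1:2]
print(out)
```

q

slice [7:10] → 'cqf'
slice [1:2] → 'q'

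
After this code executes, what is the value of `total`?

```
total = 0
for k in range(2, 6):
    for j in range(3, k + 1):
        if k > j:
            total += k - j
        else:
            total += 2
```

k=3,j=3: not 3>3, total = 0+2 = 2
k=4,j=3: 4>3, total = 2+1 = 3
k=4,j=4: not 4>4, total = 3+2 = 5
k=5,j=3: 5>3, total = 5+2 = 7
k=5,j=4: 5>4, total = 7+1 = 8
k=5,j=5: not 5>5, total = 8+2 = 10

10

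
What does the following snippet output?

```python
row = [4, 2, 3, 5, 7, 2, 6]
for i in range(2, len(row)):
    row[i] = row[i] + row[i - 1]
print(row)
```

[4, 2, 5, 10, 17, 19, 25]

i=2: row[2] = 3+2 = 5 → [4, 2, 5, 5, 7, 2, 6]
i=3: row[3] = 5+5 = 10 → [4, 2, 5, 10, 7, 2, 6]
i=4: row[4] = 7+10 = 17 → [4, 2, 5, 10, 17, 2, 6]
i=5: row[5] = 2+17 = 19 → [4, 2, 5, 10, 17, 19, 6]
i=6: row[6] = 6+19 = 25 → [4, 2, 5, 10, 17, 19, 25]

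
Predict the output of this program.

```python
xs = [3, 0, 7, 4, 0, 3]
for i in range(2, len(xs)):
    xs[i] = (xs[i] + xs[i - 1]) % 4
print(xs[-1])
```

2

i=2: xs[2] = (7+0)%4 = 3 → [3, 0, 3, 4, 0, 3]
i=3: xs[3] = (4+3)%4 = 3 → [3, 0, 3, 3, 0, 3]
i=4: xs[4] = (0+3)%4 = 3 → [3, 0, 3, 3, 3, 3]
i=5: xs[5] = (3+3)%4 = 2 → [3, 0, 3, 3, 3, 2]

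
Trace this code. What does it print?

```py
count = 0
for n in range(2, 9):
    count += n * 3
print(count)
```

105

n=2: count = 0+2*3 = 6
n=3: count = 6+3*3 = 15
n=4: count = 15+4*3 = 27
n=5: count = 27+5*3 = 42
n=6: count = 42+6*3 = 60
n=7: count = 60+7*3 = 81
n=8: count = 81+8*3 = 105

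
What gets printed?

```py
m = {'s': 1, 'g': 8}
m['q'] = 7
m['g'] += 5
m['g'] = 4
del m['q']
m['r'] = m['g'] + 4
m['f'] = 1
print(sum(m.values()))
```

14

m['q'] = 7 → {'s': 1, 'g': 8, 'q': 7}
m['g'] = 8+5 = 13 → {'s': 1, 'g': 13, 'q': 7}
m['g'] = 4 → {'s': 1, 'g': 4, 'q': 7}
del 'q' → {'s': 1, 'g': 4}
m['r'] = m['g']+4 = 8 → {'s': 1, 'g': 4, 'r': 8}
m['f'] = 1 → {'s': 1, 'g': 4, 'r': 8, 'f': 1}
sum of values = 14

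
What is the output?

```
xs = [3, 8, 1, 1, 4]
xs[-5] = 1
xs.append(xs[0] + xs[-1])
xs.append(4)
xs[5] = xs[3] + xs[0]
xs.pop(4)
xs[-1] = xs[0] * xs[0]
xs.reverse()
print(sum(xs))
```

xs[-5] = 1 → [1, 8, 1, 1, 4]
append xs[0]+xs[-1] = 1+4 = 5 → [1, 8, 1, 1, 4, 5]
append 4 → [1, 8, 1, 1, 4, 5, 4]
xs[5] = xs[3]+xs[0] = 1+1 = 2 → [1, 8, 1, 1, 4, 2, 4]
pop(4) removes 4 → [1, 8, 1, 1, 2, 4]
xs[-1] = xs[0]*xs[0] = 1*1 = 1 → [1, 8, 1, 1, 2, 1]
reverse → [1, 2, 1, 1, 8, 1]
sum = 14

14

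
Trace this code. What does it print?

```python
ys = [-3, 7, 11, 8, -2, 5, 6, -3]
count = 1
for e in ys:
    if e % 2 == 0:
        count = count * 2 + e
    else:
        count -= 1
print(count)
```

e=-3: not even, count = 1-1 = 0
e=7: not even, count = 0-1 = -1
e=11: not even, count = (-1)-1 = -2
e=8: even, count = (-2)*2+8 = 4
e=-2: even, count = 4*2+(-2) = 6
e=5: not even, count = 6-1 = 5
e=6: even, count = 5*2+6 = 16
e=-3: not even, count = 16-1 = 15

15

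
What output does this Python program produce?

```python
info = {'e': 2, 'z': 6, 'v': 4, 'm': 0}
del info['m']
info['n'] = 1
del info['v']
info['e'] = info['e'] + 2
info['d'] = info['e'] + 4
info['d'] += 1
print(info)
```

del 'm' → {'e': 2, 'z': 6, 'v': 4}
info['n'] = 1 → {'e': 2, 'z': 6, 'v': 4, 'n': 1}
del 'v' → {'e': 2, 'z': 6, 'n': 1}
info['e'] = info['e']+2 = 4 → {'e': 4, 'z': 6, 'n': 1}
info['d'] = info['e']+4 = 8 → {'e': 4, 'z': 6, 'n': 1, 'd': 8}
info['d'] = 8+1 = 9 → {'e': 4, 'z': 6, 'n': 1, 'd': 9}

{'e': 4, 'z': 6, 'n': 1, 'd': 9}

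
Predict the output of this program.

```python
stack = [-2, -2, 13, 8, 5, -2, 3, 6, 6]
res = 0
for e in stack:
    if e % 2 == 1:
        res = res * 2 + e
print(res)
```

65

e=-2: not odd
e=-2: not odd
e=13: odd, res = 0*2+13 = 13
e=8: not odd
e=5: odd, res = 13*2+5 = 31
e=-2: not odd
e=3: odd, res = 31*2+3 = 65
e=6: not odd
e=6: not odd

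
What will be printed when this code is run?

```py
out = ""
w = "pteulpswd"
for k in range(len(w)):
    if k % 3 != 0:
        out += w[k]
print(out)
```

k=0: skip
k=1: add 't' → 't'
k=2: add 'e' → 'te'
k=3: skip
k=4: add 'l' → 'tel'
k=5: add 'p' → 'telp'
k=6: skip
k=7: add 'w' → 'telpw'
k=8: add 'd' → 'telpwd'

telpwd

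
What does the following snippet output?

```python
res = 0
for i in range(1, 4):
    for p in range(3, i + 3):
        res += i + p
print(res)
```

i=1,p=3: res = 0+4 = 4
i=2,p=3: res = 4+5 = 9
i=2,p=4: res = 9+6 = 15
i=3,p=3: res = 15+6 = 21
i=3,p=4: res = 21+7 = 28
i=3,p=5: res = 28+8 = 36

36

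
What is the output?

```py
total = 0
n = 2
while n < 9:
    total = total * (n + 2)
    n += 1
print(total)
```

n=2: total = 0*4 = 0
n=3: total = 0*5 = 0
n=4: total = 0*6 = 0
n=5: total = 0*7 = 0
n=6: total = 0*8 = 0
n=7: total = 0*9 = 0
n=8: total = 0*10 = 0

0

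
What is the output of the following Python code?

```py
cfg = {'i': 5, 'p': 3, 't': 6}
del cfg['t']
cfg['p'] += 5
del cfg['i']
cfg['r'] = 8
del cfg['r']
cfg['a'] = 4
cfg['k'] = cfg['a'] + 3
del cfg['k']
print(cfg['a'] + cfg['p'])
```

del 't' → {'i': 5, 'p': 3}
cfg['p'] = 3+5 = 8 → {'i': 5, 'p': 8}
del 'i' → {'p': 8}
cfg['r'] = 8 → {'p': 8, 'r': 8}
del 'r' → {'p': 8}
cfg['a'] = 4 → {'p': 8, 'a': 4}
cfg['k'] = cfg['a']+3 = 7 → {'p': 8, 'a': 4, 'k': 7}
del 'k' → {'p': 8, 'a': 4}
cfg['a']+cfg['p'] = 4+8 = 12

12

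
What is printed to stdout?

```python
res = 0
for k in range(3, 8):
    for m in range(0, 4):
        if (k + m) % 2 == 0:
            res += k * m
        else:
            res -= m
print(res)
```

k=3,m=0: odd sum, res = 0-0 = 0
k=3,m=1: even sum, res = 0+3 = 3
k=3,m=2: odd sum, res = 3-2 = 1
k=3,m=3: even sum, res = 1+9 = 10
k=4,m=0: even sum, res = 10+0 = 10
k=4,m=1: odd sum, res = 10-1 = 9
k=4,m=2: even sum, res = 9+8 = 17
k=4,m=3: odd sum, res = 17-3 = 14
k=5,m=0: odd sum, res = 14-0 = 14
k=5,m=1: even sum, res = 14+5 = 19
k=5,m=2: odd sum, res = 19-2 = 17
k=5,m=3: even sum, res = 17+15 = 32
k=6,m=0: even sum, res = 32+0 = 32
k=6,m=1: odd sum, res = 32-1 = 31
k=6,m=2: even sum, res = 31+12 = 43
k=6,m=3: odd sum, res = 43-3 = 40
k=7,m=0: odd sum, res = 40-0 = 40
k=7,m=1: even sum, res = 40+7 = 47
k=7,m=2: odd sum, res = 47-2 = 45
k=7,m=3: even sum, res = 45+21 = 66

66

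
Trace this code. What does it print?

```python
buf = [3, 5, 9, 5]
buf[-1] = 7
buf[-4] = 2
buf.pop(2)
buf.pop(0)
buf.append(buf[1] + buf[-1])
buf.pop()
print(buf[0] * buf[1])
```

buf[-1] = 7 → [3, 5, 9, 7]
buf[-4] = 2 → [2, 5, 9, 7]
pop(2) removes 9 → [2, 5, 7]
pop(0) removes 2 → [5, 7]
append buf[1]+buf[-1] = 7+7 = 14 → [5, 7, 14]
pop() removes 14 → [5, 7]
buf[0]*buf[1] = 5*7 = 35

35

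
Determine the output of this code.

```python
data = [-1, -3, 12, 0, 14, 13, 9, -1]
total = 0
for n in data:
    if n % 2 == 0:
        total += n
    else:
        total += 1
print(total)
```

31

n=-1: not even, total = 0+1 = 1
n=-3: not even, total = 1+1 = 2
n=12: even, total = 2+12 = 14
n=0: even, total = 14+0 = 14
n=14: even, total = 14+14 = 28
n=13: not even, total = 28+1 = 29
n=9: not even, total = 29+1 = 30
n=-1: not even, total = 30+1 = 31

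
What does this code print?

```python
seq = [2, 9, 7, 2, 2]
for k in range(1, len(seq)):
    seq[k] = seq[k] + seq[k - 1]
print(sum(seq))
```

k=1: seq[1] = 9+2 = 11 → [2, 11, 7, 2, 2]
k=2: seq[2] = 7+11 = 18 → [2, 11, 18, 2, 2]
k=3: seq[3] = 2+18 = 20 → [2, 11, 18, 20, 2]
k=4: seq[4] = 2+20 = 22 → [2, 11, 18, 20, 22]
sum = 73

73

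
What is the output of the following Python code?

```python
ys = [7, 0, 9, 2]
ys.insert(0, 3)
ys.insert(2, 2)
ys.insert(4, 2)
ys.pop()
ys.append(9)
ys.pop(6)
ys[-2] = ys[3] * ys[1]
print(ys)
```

insert 3 at 0 → [3, 7, 0, 9, 2]
insert 2 at 2 → [3, 7, 2, 0, 9, 2]
insert 2 at 4 → [3, 7, 2, 0, 2, 9, 2]
pop() removes 2 → [3, 7, 2, 0, 2, 9]
append 9 → [3, 7, 2, 0, 2, 9, 9]
pop(6) removes 9 → [3, 7, 2, 0, 2, 9]
ys[-2] = ys[3]*ys[1] = 0*7 = 0 → [3, 7, 2, 0, 0, 9]

[3, 7, 2, 0, 0, 9]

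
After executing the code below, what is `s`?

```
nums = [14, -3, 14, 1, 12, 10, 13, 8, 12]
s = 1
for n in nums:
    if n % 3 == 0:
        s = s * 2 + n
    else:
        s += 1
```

n=14: not %3==0, s = 1+1 = 2
n=-3: %3==0, s = 2*2+(-3) = 1
n=14: not %3==0, s = 1+1 = 2
n=1: not %3==0, s = 2+1 = 3
n=12: %3==0, s = 3*2+12 = 18
n=10: not %3==0, s = 18+1 = 19
n=13: not %3==0, s = 19+1 = 20
n=8: not %3==0, s = 20+1 = 21
n=12: %3==0, s = 21*2+12 = 54

54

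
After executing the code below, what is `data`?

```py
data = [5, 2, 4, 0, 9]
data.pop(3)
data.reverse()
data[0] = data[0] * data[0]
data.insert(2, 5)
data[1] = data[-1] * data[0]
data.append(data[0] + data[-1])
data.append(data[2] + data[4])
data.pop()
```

pop(3) removes 0 → [5, 2, 4, 9]
reverse → [9, 4, 2, 5]
data[0] = data[0]*data[0] = 9*9 = 81 → [81, 4, 2, 5]
insert 5 at 2 → [81, 4, 5, 2, 5]
data[1] = data[-1]*data[0] = 5*81 = 405 → [81, 405, 5, 2, 5]
append data[0]+data[-1] = 81+5 = 86 → [81, 405, 5, 2, 5, 86]
append data[2]+data[4] = 5+5 = 10 → [81, 405, 5, 2, 5, 86, 10]
pop() removes 10 → [81, 405, 5, 2, 5, 86]

[81, 405, 5, 2, 5, 86]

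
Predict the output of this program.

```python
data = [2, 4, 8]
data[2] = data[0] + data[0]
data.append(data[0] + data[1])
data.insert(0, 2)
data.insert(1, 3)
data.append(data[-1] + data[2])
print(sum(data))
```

29

data[2] = data[0]+data[0] = 2+2 = 4 → [2, 4, 4]
append data[0]+data[1] = 2+4 = 6 → [2, 4, 4, 6]
insert 2 at 0 → [2, 2, 4, 4, 6]
insert 3 at 1 → [2, 3, 2, 4, 4, 6]
append data[-1]+data[2] = 6+2 = 8 → [2, 3, 2, 4, 4, 6, 8]
sum = 29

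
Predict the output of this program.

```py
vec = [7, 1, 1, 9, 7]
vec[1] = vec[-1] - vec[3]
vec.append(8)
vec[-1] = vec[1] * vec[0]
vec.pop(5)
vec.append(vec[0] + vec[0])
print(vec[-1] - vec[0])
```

vec[1] = vec[-1]-vec[3] = 7-9 = -2 → [7, -2, 1, 9, 7]
append 8 → [7, -2, 1, 9, 7, 8]
vec[-1] = vec[1]*vec[0] = (-2)*7 = -14 → [7, -2, 1, 9, 7, -14]
pop(5) removes -14 → [7, -2, 1, 9, 7]
append vec[0]+vec[0] = 7+7 = 14 → [7, -2, 1, 9, 7, 14]
vec[-1]-vec[0] = 14-7 = 7

7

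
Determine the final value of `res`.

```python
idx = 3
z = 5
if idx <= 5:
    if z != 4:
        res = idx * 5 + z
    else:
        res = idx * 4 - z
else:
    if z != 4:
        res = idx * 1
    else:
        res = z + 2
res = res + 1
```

idx=3, z=5
idx <= 5 is True; z != 4 is True
→ res = idx * 5 + z = 20
res = 20+1 = 21

21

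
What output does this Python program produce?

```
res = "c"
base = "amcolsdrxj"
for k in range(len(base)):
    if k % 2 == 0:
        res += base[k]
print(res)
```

cacldx

k=0: add 'a' → 'ca'
k=1: skip
k=2: add 'c' → 'cac'
k=3: skip
k=4: add 'l' → 'cacl'
k=5: skip
k=6: add 'd' → 'cacld'
k=7: skip
k=8: add 'x' → 'cacldx'
k=9: skip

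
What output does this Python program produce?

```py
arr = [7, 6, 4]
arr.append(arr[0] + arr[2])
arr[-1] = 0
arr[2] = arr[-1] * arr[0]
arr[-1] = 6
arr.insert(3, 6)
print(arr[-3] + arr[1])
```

6

append arr[0]+arr[2] = 7+4 = 11 → [7, 6, 4, 11]
arr[-1] = 0 → [7, 6, 4, 0]
arr[2] = arr[-1]*arr[0] = 0*7 = 0 → [7, 6, 0, 0]
arr[-1] = 6 → [7, 6, 0, 6]
insert 6 at 3 → [7, 6, 0, 6, 6]
arr[-3]+arr[1] = 0+6 = 6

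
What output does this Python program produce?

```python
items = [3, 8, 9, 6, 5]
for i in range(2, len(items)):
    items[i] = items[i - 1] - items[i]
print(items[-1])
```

-12

i=2: items[2] = 8-9 = -1 → [3, 8, -1, 6, 5]
i=3: items[3] = (-1)-6 = -7 → [3, 8, -1, -7, 5]
i=4: items[4] = (-7)-5 = -12 → [3, 8, -1, -7, -12]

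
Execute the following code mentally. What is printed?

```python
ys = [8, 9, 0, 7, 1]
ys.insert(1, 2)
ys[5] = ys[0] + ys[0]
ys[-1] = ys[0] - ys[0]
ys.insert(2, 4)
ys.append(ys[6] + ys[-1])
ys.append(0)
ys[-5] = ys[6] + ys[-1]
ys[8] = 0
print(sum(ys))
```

insert 2 at 1 → [8, 2, 9, 0, 7, 1]
ys[5] = ys[0]+ys[0] = 8+8 = 16 → [8, 2, 9, 0, 7, 16]
ys[-1] = ys[0]-ys[0] = 8-8 = 0 → [8, 2, 9, 0, 7, 0]
insert 4 at 2 → [8, 2, 4, 9, 0, 7, 0]
append ys[6]+ys[-1] = 0+0 = 0 → [8, 2, 4, 9, 0, 7, 0, 0]
append 0 → [8, 2, 4, 9, 0, 7, 0, 0, 0]
ys[-5] = ys[6]+ys[-1] = 0+0 = 0 → [8, 2, 4, 9, 0, 7, 0, 0, 0]
ys[8] = 0 → [8, 2, 4, 9, 0, 7, 0, 0, 0]
sum = 30

30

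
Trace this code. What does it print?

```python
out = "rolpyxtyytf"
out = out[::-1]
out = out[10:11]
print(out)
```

reverse → 'ftyytxyplor'
slice [10:11] → 'r'

r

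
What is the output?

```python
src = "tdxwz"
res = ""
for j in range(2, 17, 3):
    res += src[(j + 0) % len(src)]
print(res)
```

xtwdz

j=2: add src[2]='x' → 'x'
j=5: add src[0]='t' → 'xt'
j=8: add src[3]='w' → 'xtw'
j=11: add src[1]='d' → 'xtwd'
j=14: add src[4]='z' → 'xtwdz'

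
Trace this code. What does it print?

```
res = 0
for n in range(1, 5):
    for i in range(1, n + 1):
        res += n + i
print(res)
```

n=1,i=1: res = 0+2 = 2
n=2,i=1: res = 2+3 = 5
n=2,i=2: res = 5+4 = 9
n=3,i=1: res = 9+4 = 13
n=3,i=2: res = 13+5 = 18
n=3,i=3: res = 18+6 = 24
n=4,i=1: res = 24+5 = 29
n=4,i=2: res = 29+6 = 35
n=4,i=3: res = 35+7 = 42
n=4,i=4: res = 42+8 = 50

50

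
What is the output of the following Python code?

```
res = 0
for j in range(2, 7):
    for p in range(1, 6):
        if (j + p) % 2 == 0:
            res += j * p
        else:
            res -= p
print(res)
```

105

j=2,p=1: odd sum, res = 0-1 = -1
j=2,p=2: even sum, res = (-1)+4 = 3
j=2,p=3: odd sum, res = 3-3 = 0
j=2,p=4: even sum, res = 0+8 = 8
j=2,p=5: odd sum, res = 8-5 = 3
j=3,p=1: even sum, res = 3+3 = 6
j=3,p=2: odd sum, res = 6-2 = 4
j=3,p=3: even sum, res = 4+9 = 13
j=3,p=4: odd sum, res = 13-4 = 9
j=3,p=5: even sum, res = 9+15 = 24
j=4,p=1: odd sum, res = 24-1 = 23
j=4,p=2: even sum, res = 23+8 = 31
j=4,p=3: odd sum, res = 31-3 = 28
j=4,p=4: even sum, res = 28+16 = 44
j=4,p=5: odd sum, res = 44-5 = 39
j=5,p=1: even sum, res = 39+5 = 44
j=5,p=2: odd sum, res = 44-2 = 42
j=5,p=3: even sum, res = 42+15 = 57
j=5,p=4: odd sum, res = 57-4 = 53
j=5,p=5: even sum, res = 53+25 = 78
j=6,p=1: odd sum, res = 78-1 = 77
j=6,p=2: even sum, res = 77+12 = 89
j=6,p=3: odd sum, res = 89-3 = 86
j=6,p=4: even sum, res = 86+24 = 110
j=6,p=5: odd sum, res = 110-5 = 105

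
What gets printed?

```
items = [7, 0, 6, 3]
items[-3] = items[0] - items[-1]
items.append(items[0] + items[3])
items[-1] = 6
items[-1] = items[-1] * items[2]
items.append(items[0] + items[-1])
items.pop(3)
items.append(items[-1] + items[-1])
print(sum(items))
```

items[-3] = items[0]-items[-1] = 7-3 = 4 → [7, 4, 6, 3]
append items[0]+items[3] = 7+3 = 10 → [7, 4, 6, 3, 10]
items[-1] = 6 → [7, 4, 6, 3, 6]
items[-1] = items[-1]*items[2] = 6*6 = 36 → [7, 4, 6, 3, 36]
append items[0]+items[-1] = 7+36 = 43 → [7, 4, 6, 3, 36, 43]
pop(3) removes 3 → [7, 4, 6, 36, 43]
append items[-1]+items[-1] = 43+43 = 86 → [7, 4, 6, 36, 43, 86]
sum = 182

182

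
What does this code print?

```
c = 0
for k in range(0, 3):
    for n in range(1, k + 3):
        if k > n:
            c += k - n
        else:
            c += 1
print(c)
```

9

k=0,n=1: not 0>1, c = 0+1 = 1
k=0,n=2: not 0>2, c = 1+1 = 2
k=1,n=1: not 1>1, c = 2+1 = 3
k=1,n=2: not 1>2, c = 3+1 = 4
k=1,n=3: not 1>3, c = 4+1 = 5
k=2,n=1: 2>1, c = 5+1 = 6
k=2,n=2: not 2>2, c = 6+1 = 7
k=2,n=3: not 2>3, c = 7+1 = 8
k=2,n=4: not 2>4, c = 8+1 = 9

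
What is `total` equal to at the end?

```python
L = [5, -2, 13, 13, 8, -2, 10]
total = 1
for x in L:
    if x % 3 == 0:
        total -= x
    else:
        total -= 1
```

-6

x=5: not %3==0, total = 1-1 = 0
x=-2: not %3==0, total = 0-1 = -1
x=13: not %3==0, total = (-1)-1 = -2
x=13: not %3==0, total = (-2)-1 = -3
x=8: not %3==0, total = (-3)-1 = -4
x=-2: not %3==0, total = (-4)-1 = -5
x=10: not %3==0, total = (-5)-1 = -6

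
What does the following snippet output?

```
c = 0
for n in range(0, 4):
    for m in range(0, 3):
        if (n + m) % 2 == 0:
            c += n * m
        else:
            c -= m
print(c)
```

n=0,m=0: even sum, c = 0+0 = 0
n=0,m=1: odd sum, c = 0-1 = -1
n=0,m=2: even sum, c = (-1)+0 = -1
n=1,m=0: odd sum, c = (-1)-0 = -1
n=1,m=1: even sum, c = (-1)+1 = 0
n=1,m=2: odd sum, c = 0-2 = -2
n=2,m=0: even sum, c = (-2)+0 = -2
n=2,m=1: odd sum, c = (-2)-1 = -3
n=2,m=2: even sum, c = (-3)+4 = 1
n=3,m=0: odd sum, c = 1-0 = 1
n=3,m=1: even sum, c = 1+3 = 4
n=3,m=2: odd sum, c = 4-2 = 2

2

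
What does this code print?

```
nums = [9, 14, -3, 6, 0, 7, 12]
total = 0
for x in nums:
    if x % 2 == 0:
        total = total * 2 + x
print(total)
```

x=9: not even
x=14: even, total = 0*2+14 = 14
x=-3: not even
x=6: even, total = 14*2+6 = 34
x=0: even, total = 34*2+0 = 68
x=7: not even
x=12: even, total = 68*2+12 = 148

148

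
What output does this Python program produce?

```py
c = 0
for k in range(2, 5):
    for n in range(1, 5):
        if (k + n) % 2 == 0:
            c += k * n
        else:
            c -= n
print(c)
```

k=2,n=1: odd sum, c = 0-1 = -1
k=2,n=2: even sum, c = (-1)+4 = 3
k=2,n=3: odd sum, c = 3-3 = 0
k=2,n=4: even sum, c = 0+8 = 8
k=3,n=1: even sum, c = 8+3 = 11
k=3,n=2: odd sum, c = 11-2 = 9
k=3,n=3: even sum, c = 9+9 = 18
k=3,n=4: odd sum, c = 18-4 = 14
k=4,n=1: odd sum, c = 14-1 = 13
k=4,n=2: even sum, c = 13+8 = 21
k=4,n=3: odd sum, c = 21-3 = 18
k=4,n=4: even sum, c = 18+16 = 34

34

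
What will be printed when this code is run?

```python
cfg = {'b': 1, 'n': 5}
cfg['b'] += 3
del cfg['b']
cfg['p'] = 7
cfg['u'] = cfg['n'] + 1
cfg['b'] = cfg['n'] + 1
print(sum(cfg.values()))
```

cfg['b'] = 1+3 = 4 → {'b': 4, 'n': 5}
del 'b' → {'n': 5}
cfg['p'] = 7 → {'n': 5, 'p': 7}
cfg['u'] = cfg['n']+1 = 6 → {'n': 5, 'p': 7, 'u': 6}
cfg['b'] = cfg['n']+1 = 6 → {'n': 5, 'p': 7, 'u': 6, 'b': 6}
sum of values = 24

24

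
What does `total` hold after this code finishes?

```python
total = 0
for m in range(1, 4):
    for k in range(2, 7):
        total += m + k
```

m=1,k=2: total = 0+3 = 3
m=1,k=3: total = 3+4 = 7
m=1,k=4: total = 7+5 = 12
m=1,k=5: total = 12+6 = 18
m=1,k=6: total = 18+7 = 25
m=2,k=2: total = 25+4 = 29
m=2,k=3: total = 29+5 = 34
m=2,k=4: total = 34+6 = 40
m=2,k=5: total = 40+7 = 47
m=2,k=6: total = 47+8 = 55
m=3,k=2: total = 55+5 = 60
m=3,k=3: total = 60+6 = 66
m=3,k=4: total = 66+7 = 73
m=3,k=5: total = 73+8 = 81
m=3,k=6: total = 81+9 = 90

90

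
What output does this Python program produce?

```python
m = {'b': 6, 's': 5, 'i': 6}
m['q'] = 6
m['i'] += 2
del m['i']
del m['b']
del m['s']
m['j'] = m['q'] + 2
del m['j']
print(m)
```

m['q'] = 6 → {'b': 6, 's': 5, 'i': 6, 'q': 6}
m['i'] = 6+2 = 8 → {'b': 6, 's': 5, 'i': 8, 'q': 6}
del 'i' → {'b': 6, 's': 5, 'q': 6}
del 'b' → {'s': 5, 'q': 6}
del 's' → {'q': 6}
m['j'] = m['q']+2 = 8 → {'q': 6, 'j': 8}
del 'j' → {'q': 6}

{'q': 6}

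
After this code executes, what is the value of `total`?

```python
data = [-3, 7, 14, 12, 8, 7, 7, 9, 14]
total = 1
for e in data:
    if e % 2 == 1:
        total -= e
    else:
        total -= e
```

e=-3: odd, total = 1-(-3) = 4
e=7: odd, total = 4-7 = -3
e=14: not odd, total = (-3)-14 = -17
e=12: not odd, total = (-17)-12 = -29
e=8: not odd, total = (-29)-8 = -37
e=7: odd, total = (-37)-7 = -44
e=7: odd, total = (-44)-7 = -51
e=9: odd, total = (-51)-9 = -60
e=14: not odd, total = (-60)-14 = -74

-74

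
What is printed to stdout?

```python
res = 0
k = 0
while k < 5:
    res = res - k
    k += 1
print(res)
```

-10

k=0: res = 0-0 = 0
k=1: res = 0-1 = -1
k=2: res = (-1)-2 = -3
k=3: res = (-3)-3 = -6
k=4: res = (-6)-4 = -10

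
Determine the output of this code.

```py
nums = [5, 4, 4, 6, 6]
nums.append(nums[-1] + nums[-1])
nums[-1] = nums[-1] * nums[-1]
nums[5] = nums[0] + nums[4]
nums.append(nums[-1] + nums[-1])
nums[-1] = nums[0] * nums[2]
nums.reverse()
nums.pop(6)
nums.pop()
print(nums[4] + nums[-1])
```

8

append nums[-1]+nums[-1] = 6+6 = 12 → [5, 4, 4, 6, 6, 12]
nums[-1] = nums[-1]*nums[-1] = 12*12 = 144 → [5, 4, 4, 6, 6, 144]
nums[5] = nums[0]+nums[4] = 5+6 = 11 → [5, 4, 4, 6, 6, 11]
append nums[-1]+nums[-1] = 11+11 = 22 → [5, 4, 4, 6, 6, 11, 22]
nums[-1] = nums[0]*nums[2] = 5*4 = 20 → [5, 4, 4, 6, 6, 11, 20]
reverse → [20, 11, 6, 6, 4, 4, 5]
pop(6) removes 5 → [20, 11, 6, 6, 4, 4]
pop() removes 4 → [20, 11, 6, 6, 4]
nums[4]+nums[-1] = 4+4 = 8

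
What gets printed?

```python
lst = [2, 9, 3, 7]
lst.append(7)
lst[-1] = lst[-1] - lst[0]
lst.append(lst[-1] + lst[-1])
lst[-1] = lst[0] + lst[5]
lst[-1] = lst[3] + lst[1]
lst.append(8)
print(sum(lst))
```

append 7 → [2, 9, 3, 7, 7]
lst[-1] = lst[-1]-lst[0] = 7-2 = 5 → [2, 9, 3, 7, 5]
append lst[-1]+lst[-1] = 5+5 = 10 → [2, 9, 3, 7, 5, 10]
lst[-1] = lst[0]+lst[5] = 2+10 = 12 → [2, 9, 3, 7, 5, 12]
lst[-1] = lst[3]+lst[1] = 7+9 = 16 → [2, 9, 3, 7, 5, 16]
append 8 → [2, 9, 3, 7, 5, 16, 8]
sum = 50

50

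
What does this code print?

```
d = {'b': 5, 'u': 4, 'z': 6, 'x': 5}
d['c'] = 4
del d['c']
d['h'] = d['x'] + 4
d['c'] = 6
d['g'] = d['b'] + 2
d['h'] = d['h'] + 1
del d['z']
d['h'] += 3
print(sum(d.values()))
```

40

d['c'] = 4 → {'b': 5, 'u': 4, 'z': 6, 'x': 5, 'c': 4}
del 'c' → {'b': 5, 'u': 4, 'z': 6, 'x': 5}
d['h'] = d['x']+4 = 9 → {'b': 5, 'u': 4, 'z': 6, 'x': 5, 'h': 9}
d['c'] = 6 → {'b': 5, 'u': 4, 'z': 6, 'x': 5, 'h': 9, 'c': 6}
d['g'] = d['b']+2 = 7 → {'b': 5, 'u': 4, 'z': 6, 'x': 5, 'h': 9, 'c': 6, 'g': 7}
d['h'] = d['h']+1 = 10 → {'b': 5, 'u': 4, 'z': 6, 'x': 5, 'h': 10, 'c': 6, 'g': 7}
del 'z' → {'b': 5, 'u': 4, 'x': 5, 'h': 10, 'c': 6, 'g': 7}
d['h'] = 10+3 = 13 → {'b': 5, 'u': 4, 'x': 5, 'h': 13, 'c': 6, 'g': 7}
sum of values = 40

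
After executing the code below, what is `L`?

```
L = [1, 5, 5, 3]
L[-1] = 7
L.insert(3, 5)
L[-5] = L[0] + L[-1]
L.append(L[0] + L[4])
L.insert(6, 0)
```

L[-1] = 7 → [1, 5, 5, 7]
insert 5 at 3 → [1, 5, 5, 5, 7]
L[-5] = L[0]+L[-1] = 1+7 = 8 → [8, 5, 5, 5, 7]
append L[0]+L[4] = 8+7 = 15 → [8, 5, 5, 5, 7, 15]
insert 0 at 6 → [8, 5, 5, 5, 7, 15, 0]

[8, 5, 5, 5, 7, 15, 0]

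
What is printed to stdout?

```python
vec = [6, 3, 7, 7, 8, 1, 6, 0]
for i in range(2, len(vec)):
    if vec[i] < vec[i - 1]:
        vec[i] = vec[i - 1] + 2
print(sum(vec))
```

67

i=2: 7>=3, unchanged → [6, 3, 7, 7, 8, 1, 6, 0]
i=3: 7>=7, unchanged → [6, 3, 7, 7, 8, 1, 6, 0]
i=4: 8>=7, unchanged → [6, 3, 7, 7, 8, 1, 6, 0]
i=5: 1<8, vec[5] = 8+2 = 10 → [6, 3, 7, 7, 8, 10, 6, 0]
i=6: 6<10, vec[6] = 10+2 = 12 → [6, 3, 7, 7, 8, 10, 12, 0]
i=7: 0<12, vec[7] = 12+2 = 14 → [6, 3, 7, 7, 8, 10, 12, 14]
sum = 67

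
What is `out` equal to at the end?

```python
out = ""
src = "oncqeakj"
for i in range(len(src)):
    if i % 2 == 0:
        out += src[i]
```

i=0: add 'o' → 'o'
i=1: skip
i=2: add 'c' → 'oc'
i=3: skip
i=4: add 'e' → 'oce'
i=5: skip
i=6: add 'k' → 'ocek'
i=7: skip

'ocek'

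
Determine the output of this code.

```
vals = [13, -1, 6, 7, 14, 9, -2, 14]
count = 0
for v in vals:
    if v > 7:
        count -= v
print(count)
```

-50

v=13: >7, count = 0-13 = -13
v=-1: not >7
v=6: not >7
v=7: not >7
v=14: >7, count = (-13)-14 = -27
v=9: >7, count = (-27)-9 = -36
v=-2: not >7
v=14: >7, count = (-36)-14 = -50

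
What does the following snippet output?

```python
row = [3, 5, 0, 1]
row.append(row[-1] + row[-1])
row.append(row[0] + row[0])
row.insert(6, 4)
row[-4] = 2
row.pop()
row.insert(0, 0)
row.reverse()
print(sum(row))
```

append row[-1]+row[-1] = 1+1 = 2 → [3, 5, 0, 1, 2]
append row[0]+row[0] = 3+3 = 6 → [3, 5, 0, 1, 2, 6]
insert 4 at 6 → [3, 5, 0, 1, 2, 6, 4]
row[-4] = 2 → [3, 5, 0, 2, 2, 6, 4]
pop() removes 4 → [3, 5, 0, 2, 2, 6]
insert 0 at 0 → [0, 3, 5, 0, 2, 2, 6]
reverse → [6, 2, 2, 0, 5, 3, 0]
sum = 18

18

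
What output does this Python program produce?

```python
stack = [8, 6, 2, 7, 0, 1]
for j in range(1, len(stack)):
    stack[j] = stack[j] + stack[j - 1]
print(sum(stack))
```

j=1: stack[1] = 6+8 = 14 → [8, 14, 2, 7, 0, 1]
j=2: stack[2] = 2+14 = 16 → [8, 14, 16, 7, 0, 1]
j=3: stack[3] = 7+16 = 23 → [8, 14, 16, 23, 0, 1]
j=4: stack[4] = 0+23 = 23 → [8, 14, 16, 23, 23, 1]
j=5: stack[5] = 1+23 = 24 → [8, 14, 16, 23, 23, 24]
sum = 108

108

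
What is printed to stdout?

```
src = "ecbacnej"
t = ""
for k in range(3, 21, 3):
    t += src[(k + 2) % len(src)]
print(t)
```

k=3: add src[5]='n' → 'n'
k=6: add src[0]='e' → 'ne'
k=9: add src[3]='a' → 'nea'
k=12: add src[6]='e' → 'neae'
k=15: add src[1]='c' → 'neaec'
k=18: add src[4]='c' → 'neaecc'

neaecc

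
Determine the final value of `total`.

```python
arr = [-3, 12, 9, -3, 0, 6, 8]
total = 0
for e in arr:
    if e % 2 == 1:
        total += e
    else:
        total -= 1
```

-1

e=-3: odd, total = 0+(-3) = -3
e=12: not odd, total = (-3)-1 = -4
e=9: odd, total = (-4)+9 = 5
e=-3: odd, total = 5+(-3) = 2
e=0: not odd, total = 2-1 = 1
e=6: not odd, total = 1-1 = 0
e=8: not odd, total = 0-1 = -1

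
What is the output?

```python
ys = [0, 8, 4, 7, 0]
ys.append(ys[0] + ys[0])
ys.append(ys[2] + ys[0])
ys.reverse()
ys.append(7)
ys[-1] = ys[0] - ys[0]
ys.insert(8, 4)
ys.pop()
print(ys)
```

[4, 0, 0, 7, 4, 8, 0, 0]

append ys[0]+ys[0] = 0+0 = 0 → [0, 8, 4, 7, 0, 0]
append ys[2]+ys[0] = 4+0 = 4 → [0, 8, 4, 7, 0, 0, 4]
reverse → [4, 0, 0, 7, 4, 8, 0]
append 7 → [4, 0, 0, 7, 4, 8, 0, 7]
ys[-1] = ys[0]-ys[0] = 4-4 = 0 → [4, 0, 0, 7, 4, 8, 0, 0]
insert 4 at 8 → [4, 0, 0, 7, 4, 8, 0, 0, 4]
pop() removes 4 → [4, 0, 0, 7, 4, 8, 0, 0]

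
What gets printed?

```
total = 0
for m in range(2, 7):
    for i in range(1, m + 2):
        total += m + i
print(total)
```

190

m=2,i=1: total = 0+3 = 3
m=2,i=2: total = 3+4 = 7
m=2,i=3: total = 7+5 = 12
m=3,i=1: total = 12+4 = 16
m=3,i=2: total = 16+5 = 21
m=3,i=3: total = 21+6 = 27
m=3,i=4: total = 27+7 = 34
m=4,i=1: total = 34+5 = 39
m=4,i=2: total = 39+6 = 45
m=4,i=3: total = 45+7 = 52
m=4,i=4: total = 52+8 = 60
m=4,i=5: total = 60+9 = 69
m=5,i=1: total = 69+6 = 75
m=5,i=2: total = 75+7 = 82
m=5,i=3: total = 82+8 = 90
m=5,i=4: total = 90+9 = 99
m=5,i=5: total = 99+10 = 109
m=5,i=6: total = 109+11 = 120
m=6,i=1: total = 120+7 = 127
m=6,i=2: total = 127+8 = 135
m=6,i=3: total = 135+9 = 144
m=6,i=4: total = 144+10 = 154
m=6,i=5: total = 154+11 = 165
m=6,i=6: total = 165+12 = 177
m=6,i=7: total = 177+13 = 190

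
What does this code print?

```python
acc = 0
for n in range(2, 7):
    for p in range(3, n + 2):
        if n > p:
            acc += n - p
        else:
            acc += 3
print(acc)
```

37

n=2,p=3: not 2>3, acc = 0+3 = 3
n=3,p=3: not 3>3, acc = 3+3 = 6
n=3,p=4: not 3>4, acc = 6+3 = 9
n=4,p=3: 4>3, acc = 9+1 = 10
n=4,p=4: not 4>4, acc = 10+3 = 13
n=4,p=5: not 4>5, acc = 13+3 = 16
n=5,p=3: 5>3, acc = 16+2 = 18
n=5,p=4: 5>4, acc = 18+1 = 19
n=5,p=5: not 5>5, acc = 19+3 = 22
n=5,p=6: not 5>6, acc = 22+3 = 25
n=6,p=3: 6>3, acc = 25+3 = 28
n=6,p=4: 6>4, acc = 28+2 = 30
n=6,p=5: 6>5, acc = 30+1 = 31
n=6,p=6: not 6>6, acc = 31+3 = 34
n=6,p=7: not 6>7, acc = 34+3 = 37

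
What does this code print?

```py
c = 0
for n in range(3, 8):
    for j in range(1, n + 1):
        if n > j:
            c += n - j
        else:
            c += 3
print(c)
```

n=3,j=1: 3>1, c = 0+2 = 2
n=3,j=2: 3>2, c = 2+1 = 3
n=3,j=3: not 3>3, c = 3+3 = 6
n=4,j=1: 4>1, c = 6+3 = 9
n=4,j=2: 4>2, c = 9+2 = 11
n=4,j=3: 4>3, c = 11+1 = 12
n=4,j=4: not 4>4, c = 12+3 = 15
n=5,j=1: 5>1, c = 15+4 = 19
n=5,j=2: 5>2, c = 19+3 = 22
n=5,j=3: 5>3, c = 22+2 = 24
n=5,j=4: 5>4, c = 24+1 = 25
n=5,j=5: not 5>5, c = 25+3 = 28
n=6,j=1: 6>1, c = 28+5 = 33
n=6,j=2: 6>2, c = 33+4 = 37
n=6,j=3: 6>3, c = 37+3 = 40
n=6,j=4: 6>4, c = 40+2 = 42
n=6,j=5: 6>5, c = 42+1 = 43
n=6,j=6: not 6>6, c = 43+3 = 46
n=7,j=1: 7>1, c = 46+6 = 52
n=7,j=2: 7>2, c = 52+5 = 57
n=7,j=3: 7>3, c = 57+4 = 61
n=7,j=4: 7>4, c = 61+3 = 64
n=7,j=5: 7>5, c = 64+2 = 66
n=7,j=6: 7>6, c = 66+1 = 67
n=7,j=7: not 7>7, c = 67+3 = 70

70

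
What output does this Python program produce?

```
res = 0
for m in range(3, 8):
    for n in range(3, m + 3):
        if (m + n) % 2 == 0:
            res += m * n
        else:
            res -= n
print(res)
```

m=3,n=3: even sum, res = 0+9 = 9
m=3,n=4: odd sum, res = 9-4 = 5
m=3,n=5: even sum, res = 5+15 = 20
m=4,n=3: odd sum, res = 20-3 = 17
m=4,n=4: even sum, res = 17+16 = 33
m=4,n=5: odd sum, res = 33-5 = 28
m=4,n=6: even sum, res = 28+24 = 52
m=5,n=3: even sum, res = 52+15 = 67
m=5,n=4: odd sum, res = 67-4 = 63
m=5,n=5: even sum, res = 63+25 = 88
m=5,n=6: odd sum, res = 88-6 = 82
m=5,n=7: even sum, res = 82+35 = 117
m=6,n=3: odd sum, res = 117-3 = 114
m=6,n=4: even sum, res = 114+24 = 138
m=6,n=5: odd sum, res = 138-5 = 133
m=6,n=6: even sum, res = 133+36 = 169
m=6,n=7: odd sum, res = 169-7 = 162
m=6,n=8: even sum, res = 162+48 = 210
m=7,n=3: even sum, res = 210+21 = 231
m=7,n=4: odd sum, res = 231-4 = 227
m=7,n=5: even sum, res = 227+35 = 262
m=7,n=6: odd sum, res = 262-6 = 256
m=7,n=7: even sum, res = 256+49 = 305
m=7,n=8: odd sum, res = 305-8 = 297
m=7,n=9: even sum, res = 297+63 = 360

360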